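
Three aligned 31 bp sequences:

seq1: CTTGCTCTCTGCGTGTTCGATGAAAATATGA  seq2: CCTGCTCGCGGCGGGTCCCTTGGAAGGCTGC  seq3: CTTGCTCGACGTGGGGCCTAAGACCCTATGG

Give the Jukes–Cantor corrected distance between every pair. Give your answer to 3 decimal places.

seq1–seq2: 12/31 sites differ → p ≈ 0.387097, d = −0.75 ln(1 − 0.516129) = 0.544453 ≈ 0.544.
seq1–seq3: 13/31 sites differ → p ≈ 0.419355, d = −0.75 ln(1 − 0.55914) = 0.614271 ≈ 0.614.
seq2–seq3: 15/31 sites differ → p ≈ 0.483871, d = −0.75 ln(1 − 0.645161) = 0.777068 ≈ 0.777.

d(seq1,seq2) = 0.544, d(seq1,seq3) = 0.614, d(seq2,seq3) = 0.777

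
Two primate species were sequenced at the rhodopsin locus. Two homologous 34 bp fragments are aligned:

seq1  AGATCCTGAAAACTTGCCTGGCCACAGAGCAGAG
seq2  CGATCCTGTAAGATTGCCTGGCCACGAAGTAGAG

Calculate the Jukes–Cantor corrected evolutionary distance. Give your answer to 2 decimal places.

The sequences differ at 7 of 34 sites (1, 9, 12, 13, 26, 27, 30), so p = 7/34 ≈ 0.205882.
d = −(3/4) ln(1 − 4p/3) = −0.75 ln(1 − 0.274509) = −0.75 ln(0.725491)
  = −0.75 × (-0.320907) = 0.240680 substitutions/site.

0.24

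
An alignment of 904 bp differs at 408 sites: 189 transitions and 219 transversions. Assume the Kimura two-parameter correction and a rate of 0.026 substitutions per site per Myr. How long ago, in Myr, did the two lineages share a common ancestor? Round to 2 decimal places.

13.57

P = 189/904 ≈ 0.209071 and Q = 219/904 ≈ 0.242257.
Under the Kimura two-parameter model, d = −½ ln(1 − 2P − Q) − ¼ ln(1 − 2Q).
1 − 2P − Q = 0.339601, giving −½ ln(0.339601) = 0.539992.
1 − 2Q = 0.515486, giving −¼ ln(0.515486) = 0.165661.
d = 0.539992 + 0.165661 = 0.705653.
Under a molecular clock d = 2μt, so t = d/(2μ) = 0.705653 / (2 × 0.026) = 13.57 Myr.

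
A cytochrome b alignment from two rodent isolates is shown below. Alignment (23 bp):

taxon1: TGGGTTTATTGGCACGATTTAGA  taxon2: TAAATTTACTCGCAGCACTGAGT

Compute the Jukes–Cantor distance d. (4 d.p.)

The sequences differ at 10 of 23 sites (2, 3, 4, 9, 11, 15, 16, 18, 20, 23), so p = 10/23 ≈ 0.434783.
d = −(3/4) ln(1 − 4p/3) = −0.75 ln(1 − 0.579711) = −0.75 ln(0.420289)
  = −0.75 × (-0.866813) = 0.650110 substitutions/site.

0.6501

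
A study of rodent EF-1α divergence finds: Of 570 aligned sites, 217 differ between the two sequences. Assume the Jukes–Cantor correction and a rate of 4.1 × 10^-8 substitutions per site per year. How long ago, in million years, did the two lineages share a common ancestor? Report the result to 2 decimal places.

p = 217/570 ≈ 0.380702.
d = −(3/4) ln(1 − 4p/3) = −0.75 ln(1 − 0.507603) = −0.75 ln(0.492397)
  = −0.75 × (-0.708470) = 0.531353 substitutions/site.
Under a molecular clock d = 2μt, so t = d/(2μ) = 0.531353 / (2 × 4.1 × 10^-8) = 6.48 million years.

6.48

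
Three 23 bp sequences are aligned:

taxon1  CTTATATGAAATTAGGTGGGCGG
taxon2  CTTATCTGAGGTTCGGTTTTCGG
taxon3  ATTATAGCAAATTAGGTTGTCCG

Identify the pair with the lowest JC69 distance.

taxon1 and taxon3

taxon1–taxon2: 7/23 differ, p = 0.304, d = 0.390.
taxon1–taxon3: 6/23 differ, p = 0.261, d = 0.321.
taxon2–taxon3: 9/23 differ, p = 0.391, d = 0.553.
The smallest distance is between taxon1 and taxon3.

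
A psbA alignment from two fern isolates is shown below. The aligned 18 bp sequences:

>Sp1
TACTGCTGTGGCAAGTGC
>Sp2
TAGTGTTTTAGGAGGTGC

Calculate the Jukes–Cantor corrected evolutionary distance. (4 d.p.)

The sequences differ at 6 of 18 sites (3, 6, 8, 10, 12, 14), so p = 6/18 ≈ 0.333333.
d = −(3/4) ln(1 − 4p/3) = −0.75 ln(1 − 0.444444) = −0.75 ln(0.555556)
  = −0.75 × (-0.587786) = 0.440840 substitutions/site.

0.4408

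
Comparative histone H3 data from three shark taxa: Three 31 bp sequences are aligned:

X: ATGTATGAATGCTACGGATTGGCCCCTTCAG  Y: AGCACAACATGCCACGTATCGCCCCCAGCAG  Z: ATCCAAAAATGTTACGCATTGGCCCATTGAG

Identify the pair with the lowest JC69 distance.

X–Y: 13/31 differ, p = 0.419, d = 0.614.
X–Z: 8/31 differ, p = 0.258, d = 0.316.
Y–Z: 13/31 differ, p = 0.419, d = 0.614.
The smallest distance is between X and Z.

X and Z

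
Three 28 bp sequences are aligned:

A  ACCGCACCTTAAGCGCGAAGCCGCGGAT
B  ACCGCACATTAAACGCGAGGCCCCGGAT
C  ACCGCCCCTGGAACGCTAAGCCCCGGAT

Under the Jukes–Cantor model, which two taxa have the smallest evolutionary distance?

A and B

A–B: 4/28 differ, p = 0.143, d = 0.158.
A–C: 6/28 differ, p = 0.214, d = 0.252.
B–C: 6/28 differ, p = 0.214, d = 0.252.
The smallest distance is between A and B.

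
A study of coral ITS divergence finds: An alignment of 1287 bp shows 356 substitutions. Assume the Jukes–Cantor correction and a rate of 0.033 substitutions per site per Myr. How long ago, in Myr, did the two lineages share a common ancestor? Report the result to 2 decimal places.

5.23

p = 356/1287 ≈ 0.276612.
d = −(3/4) ln(1 − 4p/3) = −0.75 ln(1 − 0.368816) = −0.75 ln(0.631184)
  = −0.75 × (-0.460158) = 0.345119 substitutions/site.
Under a molecular clock d = 2μt, so t = d/(2μ) = 0.345119 / (2 × 0.033) = 5.23 Myr.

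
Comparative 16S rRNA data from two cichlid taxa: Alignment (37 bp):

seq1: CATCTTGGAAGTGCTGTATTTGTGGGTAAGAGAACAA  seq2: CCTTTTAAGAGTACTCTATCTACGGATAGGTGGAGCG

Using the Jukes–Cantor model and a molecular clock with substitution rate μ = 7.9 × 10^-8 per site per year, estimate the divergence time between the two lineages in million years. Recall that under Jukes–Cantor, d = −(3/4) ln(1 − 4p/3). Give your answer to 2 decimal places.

The sequences differ at 17 of 37 sites, so p = 17/37 ≈ 0.459459.
d = −(3/4) ln(1 − 4p/3) = −0.75 ln(1 − 0.612612) = −0.75 ln(0.387388)
  = −0.75 × (-0.948329) = 0.711247 substitutions/site.
Under a molecular clock d = 2μt, so t = d/(2μ) = 0.711247 / (2 × 7.9 × 10^-8) = 4.50 million years.

4.50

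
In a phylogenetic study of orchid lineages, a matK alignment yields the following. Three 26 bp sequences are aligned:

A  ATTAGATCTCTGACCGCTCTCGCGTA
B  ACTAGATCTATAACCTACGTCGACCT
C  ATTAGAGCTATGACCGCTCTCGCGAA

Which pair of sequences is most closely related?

A and C

A–B: 11/26 differ, p = 0.423, d = 0.623.
A–C: 3/26 differ, p = 0.115, d = 0.125.
B–C: 11/26 differ, p = 0.423, d = 0.623.
The smallest distance is between A and C.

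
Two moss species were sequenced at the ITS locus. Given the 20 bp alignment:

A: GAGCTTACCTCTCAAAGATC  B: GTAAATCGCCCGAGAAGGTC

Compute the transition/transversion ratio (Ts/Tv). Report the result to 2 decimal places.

0.57

Transitions are A↔G and C↔T; transversions are all other mismatches.
Transitions: 4. Transversions: 7.
R = 4/7 = 0.571428… ≈ 0.57 (to 2 d.p.).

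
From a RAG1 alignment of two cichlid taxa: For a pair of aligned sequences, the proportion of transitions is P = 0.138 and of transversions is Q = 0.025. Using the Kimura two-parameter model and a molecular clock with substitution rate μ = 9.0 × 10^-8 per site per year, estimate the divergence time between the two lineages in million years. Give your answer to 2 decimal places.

1.07

Under the Kimura two-parameter model, d = −½ ln(1 − 2P − Q) − ¼ ln(1 − 2Q).
1 − 2P − Q = 0.699, giving −½ ln(0.699) = 0.179052.
1 − 2Q = 0.95, giving −¼ ln(0.95) = 0.012823.
d = 0.179052 + 0.012823 = 0.191875.
Under a molecular clock d = 2μt, so t = d/(2μ) = 0.191875 / (2 × 9.0 × 10^-8) = 1.07 million years.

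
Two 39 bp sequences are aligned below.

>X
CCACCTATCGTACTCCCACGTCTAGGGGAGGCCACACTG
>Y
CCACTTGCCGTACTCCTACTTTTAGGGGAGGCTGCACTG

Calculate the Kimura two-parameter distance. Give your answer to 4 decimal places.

Of 39 sites, 7 differences are transitions and 1 are transversions, so P = 7/39 ≈ 0.179487 and Q = 1/39 ≈ 0.025641.
Under the Kimura two-parameter model, d = −½ ln(1 − 2P − Q) − ¼ ln(1 − 2Q).
1 − 2P − Q = 0.615385, giving −½ ln(0.615385) = 0.242754.
1 − 2Q = 0.948718, giving −¼ ln(0.948718) = 0.013161.
d = 0.242754 + 0.013161 = 0.255915.

0.2559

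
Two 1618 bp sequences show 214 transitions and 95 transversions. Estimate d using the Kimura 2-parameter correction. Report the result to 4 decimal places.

P = 214/1618 ≈ 0.132262 and Q = 95/1618 ≈ 0.058714.
Under the Kimura two-parameter model, d = −½ ln(1 − 2P − Q) − ¼ ln(1 − 2Q).
1 − 2P − Q = 0.676762, giving −½ ln(0.676762) = 0.195218.
1 − 2Q = 0.882572, giving −¼ ln(0.882572) = 0.031229.
d = 0.195218 + 0.031229 = 0.226447.

0.2264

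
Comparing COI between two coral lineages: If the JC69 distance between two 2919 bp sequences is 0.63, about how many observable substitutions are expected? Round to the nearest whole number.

Invert JC69: p = (3/4)(1 − e^(−4d/3)) = 0.75 × (1 − e^(-0.84)) = 0.75 × (1 − 0.431711) = 0.426217.
Expected differing sites = pL ≈ 0.426217 × 2919 = 1244.127423 ≈ 1244.

1244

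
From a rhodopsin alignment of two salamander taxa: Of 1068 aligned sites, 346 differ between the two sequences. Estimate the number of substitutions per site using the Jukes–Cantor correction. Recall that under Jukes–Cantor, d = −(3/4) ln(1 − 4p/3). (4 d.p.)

0.4242

p = 346/1068 ≈ 0.32397.
d = −(3/4) ln(1 − 4p/3) = −0.75 ln(1 − 0.43196) = −0.75 ln(0.56804)
  = −0.75 × (-0.565563) = 0.424172 substitutions/site.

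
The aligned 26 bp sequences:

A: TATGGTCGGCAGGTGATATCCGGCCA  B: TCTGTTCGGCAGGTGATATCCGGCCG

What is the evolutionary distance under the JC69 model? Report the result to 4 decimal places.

0.1253

The sequences differ at 3 of 26 sites (2, 5, 26), so p = 3/26 ≈ 0.115385.
d = −(3/4) ln(1 − 4p/3) = −0.75 ln(1 − 0.153847) = −0.75 ln(0.846153)
  = −0.75 × (-0.167055) = 0.125291 substitutions/site.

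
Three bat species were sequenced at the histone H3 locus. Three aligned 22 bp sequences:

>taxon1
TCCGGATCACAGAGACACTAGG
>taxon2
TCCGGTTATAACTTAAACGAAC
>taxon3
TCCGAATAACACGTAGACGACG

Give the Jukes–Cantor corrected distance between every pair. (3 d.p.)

d(taxon1,taxon2) = 0.824, d(taxon1,taxon3) = 0.497, d(taxon2,taxon3) = 0.497

taxon1–taxon2: 11/22 sites differ → p = 0.5, d = −0.75 ln(1 − 0.666667) = 0.823960 ≈ 0.824.
taxon1–taxon3: 8/22 sites differ → p ≈ 0.363636, d = −0.75 ln(1 − 0.484848) = 0.497470 ≈ 0.497.
taxon2–taxon3: 8/22 sites differ → p ≈ 0.363636, d = −0.75 ln(1 − 0.484848) = 0.497470 ≈ 0.497.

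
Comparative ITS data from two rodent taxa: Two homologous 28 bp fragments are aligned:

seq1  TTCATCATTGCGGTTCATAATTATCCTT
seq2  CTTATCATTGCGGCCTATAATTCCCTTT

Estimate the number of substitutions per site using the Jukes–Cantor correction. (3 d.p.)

0.360

The sequences differ at 8 of 28 sites (1, 3, 14, 15, 16, 23, 24, 26), so p = 8/28 ≈ 0.285714.
d = −(3/4) ln(1 − 4p/3) = −0.75 ln(1 − 0.380952) = −0.75 ln(0.619048)
  = −0.75 × (-0.479572) = 0.359679 substitutions/site.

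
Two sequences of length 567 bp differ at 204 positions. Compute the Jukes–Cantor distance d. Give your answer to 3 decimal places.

0.490

p = 204/567 ≈ 0.359788.
d = −(3/4) ln(1 − 4p/3) = −0.75 ln(1 − 0.479717) = −0.75 ln(0.520283)
  = −0.75 × (-0.653382) = 0.490037 substitutions/site.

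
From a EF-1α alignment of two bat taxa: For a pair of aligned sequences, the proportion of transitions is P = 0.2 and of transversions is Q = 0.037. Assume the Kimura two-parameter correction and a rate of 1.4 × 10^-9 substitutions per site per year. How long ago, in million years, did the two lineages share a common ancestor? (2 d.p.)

109.45

Under the Kimura two-parameter model, d = −½ ln(1 − 2P − Q) − ¼ ln(1 − 2Q).
1 − 2P − Q = 0.563, giving −½ ln(0.563) = 0.287238.
1 − 2Q = 0.926, giving −¼ ln(0.926) = 0.019220.
d = 0.287238 + 0.019220 = 0.306458.
Under a molecular clock d = 2μt, so t = d/(2μ) = 0.306458 / (2 × 1.4 × 10^-9) = 109.45 million years.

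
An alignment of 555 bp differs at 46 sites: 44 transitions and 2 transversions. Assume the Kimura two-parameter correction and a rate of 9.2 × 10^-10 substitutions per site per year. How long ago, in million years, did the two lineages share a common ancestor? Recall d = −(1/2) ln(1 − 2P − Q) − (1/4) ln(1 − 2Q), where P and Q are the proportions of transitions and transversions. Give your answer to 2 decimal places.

P = 44/555 ≈ 0.079279 and Q = 2/555 ≈ 0.003604.
Under the Kimura two-parameter model, d = −½ ln(1 − 2P − Q) − ¼ ln(1 − 2Q).
1 − 2P − Q = 0.837838, giving −½ ln(0.837838) = 0.088465.
1 − 2Q = 0.992792, giving −¼ ln(0.992792) = 0.001809.
d = 0.088465 + 0.001809 = 0.090274.
Under a molecular clock d = 2μt, so t = d/(2μ) = 0.090274 / (2 × 9.2 × 10^-10) = 49.06 million years.

49.06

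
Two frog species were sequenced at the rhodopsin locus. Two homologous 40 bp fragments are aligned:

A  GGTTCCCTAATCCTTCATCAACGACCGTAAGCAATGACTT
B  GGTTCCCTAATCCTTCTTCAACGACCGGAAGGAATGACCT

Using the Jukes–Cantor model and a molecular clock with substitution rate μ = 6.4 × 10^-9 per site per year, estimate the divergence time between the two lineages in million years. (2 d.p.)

8.38

The sequences differ at 4 of 40 sites (17, 28, 32, 39), so p = 4/40 = 0.1.
d = −(3/4) ln(1 − 4p/3) = −0.75 ln(1 − 0.133333) = −0.75 ln(0.866667)
  = −0.75 × (-0.143100) = 0.107325 substitutions/site.
Under a molecular clock d = 2μt, so t = d/(2μ) = 0.107325 / (2 × 6.4 × 10^-9) = 8.38 million years.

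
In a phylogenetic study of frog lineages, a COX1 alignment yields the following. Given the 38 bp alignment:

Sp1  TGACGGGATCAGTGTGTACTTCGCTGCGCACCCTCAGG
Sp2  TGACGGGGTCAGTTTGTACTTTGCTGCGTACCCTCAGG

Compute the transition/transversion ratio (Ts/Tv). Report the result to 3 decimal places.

Transitions are A↔G and C↔T; transversions are all other mismatches.
Transitions: 3. Transversions: 1.
R = 3/1 = 3.000.

3.000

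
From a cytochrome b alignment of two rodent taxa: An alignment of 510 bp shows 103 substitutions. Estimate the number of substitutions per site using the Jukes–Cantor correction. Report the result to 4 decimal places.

p = 103/510 ≈ 0.201961.
d = −(3/4) ln(1 − 4p/3) = −0.75 ln(1 − 0.269281) = −0.75 ln(0.730719)
  = −0.75 × (-0.313726) = 0.235295 substitutions/site.

0.2353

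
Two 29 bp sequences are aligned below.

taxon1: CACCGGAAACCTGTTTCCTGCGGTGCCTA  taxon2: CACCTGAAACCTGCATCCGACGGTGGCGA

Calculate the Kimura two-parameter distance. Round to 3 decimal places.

Of 29 sites, 2 differences are transitions and 5 are transversions, so P = 2/29 ≈ 0.068966 and Q = 5/29 ≈ 0.172414.
Under the Kimura two-parameter model, d = −½ ln(1 − 2P − Q) − ¼ ln(1 − 2Q).
1 − 2P − Q = 0.689654, giving −½ ln(0.689654) = 0.185783.
1 − 2Q = 0.655172, giving −¼ ln(0.655172) = 0.105714.
d = 0.185783 + 0.105714 = 0.291497.

0.291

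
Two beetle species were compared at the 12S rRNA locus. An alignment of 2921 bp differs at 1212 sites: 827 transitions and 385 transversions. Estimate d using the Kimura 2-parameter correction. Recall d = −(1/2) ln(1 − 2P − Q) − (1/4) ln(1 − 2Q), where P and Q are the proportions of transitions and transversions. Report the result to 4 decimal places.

0.6752

P = 827/2921 ≈ 0.283122 and Q = 385/2921 ≈ 0.131804.
Under the Kimura two-parameter model, d = −½ ln(1 − 2P − Q) − ¼ ln(1 − 2Q).
1 − 2P − Q = 0.301952, giving −½ ln(0.301952) = 0.598744.
1 − 2Q = 0.736392, giving −¼ ln(0.736392) = 0.076498.
d = 0.598744 + 0.076498 = 0.675242.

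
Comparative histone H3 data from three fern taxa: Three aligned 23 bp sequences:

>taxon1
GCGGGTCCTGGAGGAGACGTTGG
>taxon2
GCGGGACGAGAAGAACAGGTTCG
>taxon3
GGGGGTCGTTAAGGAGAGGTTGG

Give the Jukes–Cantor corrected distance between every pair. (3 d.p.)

d(taxon1,taxon2) = 0.467, d(taxon1,taxon3) = 0.257, d(taxon2,taxon3) = 0.390

taxon1–taxon2: 8/23 sites differ → p ≈ 0.347826, d = −0.75 ln(1 − 0.463768) = 0.467391 ≈ 0.467.
taxon1–taxon3: 5/23 sites differ → p ≈ 0.217391, d = −0.75 ln(1 − 0.289855) = 0.256715 ≈ 0.257.
taxon2–taxon3: 7/23 sites differ → p ≈ 0.304348, d = −0.75 ln(1 − 0.405797) = 0.390401 ≈ 0.390.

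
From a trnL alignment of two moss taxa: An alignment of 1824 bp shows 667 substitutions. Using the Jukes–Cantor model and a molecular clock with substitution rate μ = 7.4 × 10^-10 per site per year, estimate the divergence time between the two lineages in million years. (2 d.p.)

p = 667/1824 ≈ 0.36568.
d = −(3/4) ln(1 − 4p/3) = −0.75 ln(1 − 0.487573) = −0.75 ln(0.512427)
  = −0.75 × (-0.668597) = 0.501448 substitutions/site.
Under a molecular clock d = 2μt, so t = d/(2μ) = 0.501448 / (2 × 7.4 × 10^-10) = 338.82 million years.

338.82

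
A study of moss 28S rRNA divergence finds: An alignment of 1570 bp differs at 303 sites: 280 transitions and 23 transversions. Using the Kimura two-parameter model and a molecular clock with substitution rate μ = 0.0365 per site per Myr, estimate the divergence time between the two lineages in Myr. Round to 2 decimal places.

3.28

P = 280/1570 ≈ 0.178344 and Q = 23/1570 ≈ 0.01465.
Under the Kimura two-parameter model, d = −½ ln(1 − 2P − Q) − ¼ ln(1 − 2Q).
1 − 2P − Q = 0.628662, giving −½ ln(0.628662) = 0.232081.
1 − 2Q = 0.9707, giving −¼ ln(0.9707) = 0.007434.
d = 0.232081 + 0.007434 = 0.239515.
Under a molecular clock d = 2μt, so t = d/(2μ) = 0.239515 / (2 × 0.0365) = 3.28 Myr.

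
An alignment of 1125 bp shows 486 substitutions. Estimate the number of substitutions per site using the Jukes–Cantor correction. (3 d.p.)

p = 486/1125 = 0.432.
d = −(3/4) ln(1 − 4p/3) = −0.75 ln(1 − 0.576) = −0.75 ln(0.424)
  = −0.75 × (-0.858022) = 0.643517 substitutions/site.

0.644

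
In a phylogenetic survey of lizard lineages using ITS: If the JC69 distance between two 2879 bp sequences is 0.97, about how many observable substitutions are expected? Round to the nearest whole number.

Invert JC69: p = (3/4)(1 − e^(−4d/3)) = 0.75 × (1 − e^(-1.293333)) = 0.75 × (1 − 0.274355) = 0.544234.
Expected differing sites = pL ≈ 0.544234 × 2879 = 1566.849686 ≈ 1567.

1567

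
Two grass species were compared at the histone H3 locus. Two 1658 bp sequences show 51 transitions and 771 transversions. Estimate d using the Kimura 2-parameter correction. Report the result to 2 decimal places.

P = 51/1658 ≈ 0.03076 and Q = 771/1658 ≈ 0.465018.
Under the Kimura two-parameter model, d = −½ ln(1 − 2P − Q) − ¼ ln(1 − 2Q).
1 − 2P − Q = 0.473462, giving −½ ln(0.473462) = 0.373842.
1 − 2Q = 0.069964, giving −¼ ln(0.069964) = 0.664944.
d = 0.373842 + 0.664944 = 1.038786.

1.04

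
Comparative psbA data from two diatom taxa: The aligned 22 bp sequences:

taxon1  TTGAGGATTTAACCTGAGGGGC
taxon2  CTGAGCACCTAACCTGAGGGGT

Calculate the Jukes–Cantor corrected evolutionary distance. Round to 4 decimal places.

The sequences differ at 5 of 22 sites (1, 6, 8, 9, 22), so p = 5/22 ≈ 0.227273.
d = −(3/4) ln(1 − 4p/3) = −0.75 ln(1 − 0.303031) = −0.75 ln(0.696969)
  = −0.75 × (-0.361014) = 0.270761 substitutions/site.

0.2708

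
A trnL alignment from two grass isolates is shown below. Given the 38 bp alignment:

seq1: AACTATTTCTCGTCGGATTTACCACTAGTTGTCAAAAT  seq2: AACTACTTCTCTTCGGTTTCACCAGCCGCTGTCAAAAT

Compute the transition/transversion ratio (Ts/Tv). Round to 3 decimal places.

Transitions are A↔G and C↔T; transversions are all other mismatches.
Transitions: 4. Transversions: 4.
R = 4/4 = 1.000.

1.000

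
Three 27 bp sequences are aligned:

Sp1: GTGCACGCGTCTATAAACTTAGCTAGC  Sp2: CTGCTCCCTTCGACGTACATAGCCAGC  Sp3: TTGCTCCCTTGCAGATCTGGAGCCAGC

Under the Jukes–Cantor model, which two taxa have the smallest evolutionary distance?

Sp2 and Sp3

Sp1–Sp2: 10/27 differ, p = 0.370, d = 0.511.
Sp1–Sp3: 13/27 differ, p = 0.481, d = 0.770.
Sp2–Sp3: 9/27 differ, p = 0.333, d = 0.441.
The smallest distance is between Sp2 and Sp3.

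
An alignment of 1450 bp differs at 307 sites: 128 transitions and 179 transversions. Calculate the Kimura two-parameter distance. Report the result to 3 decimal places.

0.249

P = 128/1450 ≈ 0.088276 and Q = 179/1450 ≈ 0.123448.
Under the Kimura two-parameter model, d = −½ ln(1 − 2P − Q) − ¼ ln(1 − 2Q).
1 − 2P − Q = 0.7, giving −½ ln(0.7) = 0.178337.
1 − 2Q = 0.753104, giving −¼ ln(0.753104) = 0.070888.
d = 0.178337 + 0.070888 = 0.249225.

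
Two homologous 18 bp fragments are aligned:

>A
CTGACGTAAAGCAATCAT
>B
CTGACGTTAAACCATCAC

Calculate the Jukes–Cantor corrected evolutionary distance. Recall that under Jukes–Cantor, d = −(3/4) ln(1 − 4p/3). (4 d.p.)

0.2635

The sequences differ at 4 of 18 sites (8, 11, 13, 18), so p = 4/18 ≈ 0.222222.
d = −(3/4) ln(1 − 4p/3) = −0.75 ln(1 − 0.296296) = −0.75 ln(0.703704)
  = −0.75 × (-0.351397) = 0.263548 substitutions/site.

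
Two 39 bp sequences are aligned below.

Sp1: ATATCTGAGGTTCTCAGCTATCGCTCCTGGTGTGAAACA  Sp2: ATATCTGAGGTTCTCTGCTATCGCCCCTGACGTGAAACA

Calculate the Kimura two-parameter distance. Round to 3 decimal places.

Of 39 sites, 3 differences are transitions and 1 are transversions, so P = 3/39 ≈ 0.076923 and Q = 1/39 ≈ 0.025641.
Under the Kimura two-parameter model, d = −½ ln(1 − 2P − Q) − ¼ ln(1 − 2Q).
1 − 2P − Q = 0.820513, giving −½ ln(0.820513) = 0.098913.
1 − 2Q = 0.948718, giving −¼ ln(0.948718) = 0.013161.
d = 0.098913 + 0.013161 = 0.112074.

0.112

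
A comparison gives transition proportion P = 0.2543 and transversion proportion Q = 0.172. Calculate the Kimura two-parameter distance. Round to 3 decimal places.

Under the Kimura two-parameter model, d = −½ ln(1 − 2P − Q) − ¼ ln(1 − 2Q).
1 − 2P − Q = 0.3194, giving −½ ln(0.3194) = 0.570656.
1 − 2Q = 0.656, giving −¼ ln(0.656) = 0.105399.
d = 0.570656 + 0.105399 = 0.676055.

0.676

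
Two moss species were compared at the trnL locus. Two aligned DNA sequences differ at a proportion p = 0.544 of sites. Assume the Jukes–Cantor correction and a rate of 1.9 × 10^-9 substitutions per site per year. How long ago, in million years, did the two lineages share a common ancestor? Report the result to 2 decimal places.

255.04

d = −(3/4) ln(1 − 4p/3) = −0.75 ln(1 − 0.725333) = −0.75 ln(0.274667)
  = −0.75 × (-1.292196) = 0.969147 substitutions/site.
Under a molecular clock d = 2μt, so t = d/(2μ) = 0.969147 / (2 × 1.9 × 10^-9) = 255.04 million years.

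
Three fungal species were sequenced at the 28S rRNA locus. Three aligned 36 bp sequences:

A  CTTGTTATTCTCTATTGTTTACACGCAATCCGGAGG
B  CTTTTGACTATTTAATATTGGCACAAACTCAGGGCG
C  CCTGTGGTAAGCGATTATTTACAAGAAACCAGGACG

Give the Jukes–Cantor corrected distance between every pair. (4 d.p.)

d(A,B) = 0.6082, d(A,C) = 0.4926, d(B,C) = 0.6735

A–B: 15/36 sites differ → p ≈ 0.416667, d = −0.75 ln(1 − 0.555556) = 0.608198 ≈ 0.6082.
A–C: 13/36 sites differ → p ≈ 0.361111, d = −0.75 ln(1 − 0.481481) = 0.492584 ≈ 0.4926.
B–C: 16/36 sites differ → p ≈ 0.444444, d = −0.75 ln(1 − 0.592592) = 0.673455 ≈ 0.6735.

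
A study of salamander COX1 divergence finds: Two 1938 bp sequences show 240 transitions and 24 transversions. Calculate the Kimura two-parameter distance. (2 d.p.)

0.16

P = 240/1938 ≈ 0.123839 and Q = 24/1938 ≈ 0.012384.
Under the Kimura two-parameter model, d = −½ ln(1 − 2P − Q) − ¼ ln(1 − 2Q).
1 − 2P − Q = 0.739938, giving −½ ln(0.739938) = 0.150594.
1 − 2Q = 0.975232, giving −¼ ln(0.975232) = 0.006270.
d = 0.150594 + 0.006270 = 0.156864.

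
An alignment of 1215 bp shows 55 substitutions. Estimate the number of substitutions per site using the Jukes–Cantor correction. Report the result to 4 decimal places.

0.0467

p = 55/1215 ≈ 0.045267.
d = −(3/4) ln(1 − 4p/3) = −0.75 ln(1 − 0.060356) = −0.75 ln(0.939644)
  = −0.75 × (-0.062254) = 0.046691 substitutions/site.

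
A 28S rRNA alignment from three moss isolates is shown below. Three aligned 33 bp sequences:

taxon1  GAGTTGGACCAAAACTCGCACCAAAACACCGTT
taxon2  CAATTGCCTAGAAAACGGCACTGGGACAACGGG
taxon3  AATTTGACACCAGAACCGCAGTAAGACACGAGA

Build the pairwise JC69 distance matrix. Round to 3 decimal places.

d(taxon1,taxon2) = 0.871, d(taxon1,taxon3) = 0.780, d(taxon2,taxon3) = 0.699

taxon1–taxon2: 17/33 sites differ → p ≈ 0.515152, d = −0.75 ln(1 − 0.686869) = 0.870850 ≈ 0.871.
taxon1–taxon3: 16/33 sites differ → p ≈ 0.484848, d = −0.75 ln(1 − 0.646464) = 0.779827 ≈ 0.780.
taxon2–taxon3: 15/33 sites differ → p ≈ 0.454545, d = −0.75 ln(1 − 0.60606) = 0.698667 ≈ 0.699.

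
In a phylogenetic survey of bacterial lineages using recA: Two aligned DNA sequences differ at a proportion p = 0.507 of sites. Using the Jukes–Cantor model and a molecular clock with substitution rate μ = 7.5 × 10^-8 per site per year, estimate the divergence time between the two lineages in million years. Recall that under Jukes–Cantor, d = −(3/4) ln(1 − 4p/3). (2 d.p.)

5.64

d = −(3/4) ln(1 − 4p/3) = −0.75 ln(1 − 0.676) = −0.75 ln(0.324)
  = −0.75 × (-1.127012) = 0.845259 substitutions/site.
Under a molecular clock d = 2μt, so t = d/(2μ) = 0.845259 / (2 × 7.5 × 10^-8) = 5.64 million years.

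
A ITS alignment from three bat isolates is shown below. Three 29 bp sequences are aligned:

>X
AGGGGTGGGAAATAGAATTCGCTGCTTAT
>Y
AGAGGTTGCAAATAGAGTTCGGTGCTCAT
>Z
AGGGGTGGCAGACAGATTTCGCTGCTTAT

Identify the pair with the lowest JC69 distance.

X and Z

X–Y: 6/29 differ, p = 0.207, d = 0.242.
X–Z: 4/29 differ, p = 0.138, d = 0.152.
Y–Z: 7/29 differ, p = 0.241, d = 0.291.
The smallest distance is between X and Z.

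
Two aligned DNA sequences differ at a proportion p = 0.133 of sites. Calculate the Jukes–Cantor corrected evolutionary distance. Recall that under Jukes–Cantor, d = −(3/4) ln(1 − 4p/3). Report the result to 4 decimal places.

d = −(3/4) ln(1 − 4p/3) = −0.75 ln(1 − 0.177333) = −0.75 ln(0.822667)
  = −0.75 × (-0.195204) = 0.146403 substitutions/site.

0.1464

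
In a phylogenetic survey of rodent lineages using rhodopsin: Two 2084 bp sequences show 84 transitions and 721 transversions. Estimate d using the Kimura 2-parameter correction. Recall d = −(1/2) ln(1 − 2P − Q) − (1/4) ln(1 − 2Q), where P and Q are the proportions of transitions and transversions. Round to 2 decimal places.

P = 84/2084 ≈ 0.040307 and Q = 721/2084 ≈ 0.345969.
Under the Kimura two-parameter model, d = −½ ln(1 − 2P − Q) − ¼ ln(1 − 2Q).
1 − 2P − Q = 0.573417, giving −½ ln(0.573417) = 0.278071.
1 − 2Q = 0.308062, giving −¼ ln(0.308062) = 0.294364.
d = 0.278071 + 0.294364 = 0.572435.

0.57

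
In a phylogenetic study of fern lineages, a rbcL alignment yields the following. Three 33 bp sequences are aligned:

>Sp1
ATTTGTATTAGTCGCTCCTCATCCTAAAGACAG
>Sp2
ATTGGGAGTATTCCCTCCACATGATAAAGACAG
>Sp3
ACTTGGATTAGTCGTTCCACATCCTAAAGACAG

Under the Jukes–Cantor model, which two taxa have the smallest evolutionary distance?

Sp1 and Sp3

Sp1–Sp2: 8/33 differ, p = 0.242, d = 0.293.
Sp1–Sp3: 4/33 differ, p = 0.121, d = 0.132.
Sp2–Sp3: 8/33 differ, p = 0.242, d = 0.293.
The smallest distance is between Sp1 and Sp3.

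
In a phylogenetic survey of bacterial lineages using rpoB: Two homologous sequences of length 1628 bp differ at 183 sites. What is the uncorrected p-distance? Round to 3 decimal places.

0.112

p = 183/1628 = 0.112407… ≈ 0.112 (to 3 d.p.).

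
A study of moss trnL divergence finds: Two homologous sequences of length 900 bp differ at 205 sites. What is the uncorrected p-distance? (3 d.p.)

p = 205/900 = 0.227777… ≈ 0.228 (to 3 d.p.).

0.228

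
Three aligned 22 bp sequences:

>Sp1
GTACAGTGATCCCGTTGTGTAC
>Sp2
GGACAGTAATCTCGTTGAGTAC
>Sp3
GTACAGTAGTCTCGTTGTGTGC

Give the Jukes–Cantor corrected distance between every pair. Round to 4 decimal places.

Sp1–Sp2: 4/22 sites differ → p ≈ 0.181818, d = −0.75 ln(1 − 0.242424) = 0.208224 ≈ 0.2082.
Sp1–Sp3: 4/22 sites differ → p ≈ 0.181818, d = −0.75 ln(1 − 0.242424) = 0.208224 ≈ 0.2082.
Sp2–Sp3: 4/22 sites differ → p ≈ 0.181818, d = −0.75 ln(1 − 0.242424) = 0.208224 ≈ 0.2082.

d(Sp1,Sp2) = 0.2082, d(Sp1,Sp3) = 0.2082, d(Sp2,Sp3) = 0.2082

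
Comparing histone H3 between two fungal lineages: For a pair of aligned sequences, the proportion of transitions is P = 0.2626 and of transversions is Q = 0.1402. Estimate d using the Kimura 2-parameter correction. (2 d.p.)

0.63

Under the Kimura two-parameter model, d = −½ ln(1 − 2P − Q) − ¼ ln(1 − 2Q).
1 − 2P − Q = 0.3346, giving −½ ln(0.3346) = 0.547410.
1 − 2Q = 0.7196, giving −¼ ln(0.7196) = 0.082265.
d = 0.547410 + 0.082265 = 0.629675.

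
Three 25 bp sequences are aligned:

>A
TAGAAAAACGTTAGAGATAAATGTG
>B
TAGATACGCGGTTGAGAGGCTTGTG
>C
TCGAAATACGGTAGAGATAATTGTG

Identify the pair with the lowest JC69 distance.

A–B: 9/25 differ, p = 0.360, d = 0.490.
A–C: 4/25 differ, p = 0.160, d = 0.180.
B–C: 8/25 differ, p = 0.320, d = 0.417.
The smallest distance is between A and C.

A and C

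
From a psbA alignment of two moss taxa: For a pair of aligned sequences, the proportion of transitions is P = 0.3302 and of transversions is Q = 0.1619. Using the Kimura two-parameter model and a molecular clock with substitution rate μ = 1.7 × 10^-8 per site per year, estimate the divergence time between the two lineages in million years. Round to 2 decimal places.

Under the Kimura two-parameter model, d = −½ ln(1 − 2P − Q) − ¼ ln(1 − 2Q).
1 − 2P − Q = 0.1777, giving −½ ln(0.1777) = 0.863829.
1 − 2Q = 0.6762, giving −¼ ln(0.6762) = 0.097817.
d = 0.863829 + 0.097817 = 0.961646.
Under a molecular clock d = 2μt, so t = d/(2μ) = 0.961646 / (2 × 1.7 × 10^-8) = 28.28 million years.

28.28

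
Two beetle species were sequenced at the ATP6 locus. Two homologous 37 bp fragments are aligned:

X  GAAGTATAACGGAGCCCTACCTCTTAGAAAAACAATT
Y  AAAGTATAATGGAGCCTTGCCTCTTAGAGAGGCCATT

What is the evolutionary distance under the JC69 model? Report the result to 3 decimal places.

0.255

The sequences differ at 8 of 37 sites (1, 10, 17, 19, 29, 31, 32, 34), so p = 8/37 ≈ 0.216216.
d = −(3/4) ln(1 − 4p/3) = −0.75 ln(1 − 0.288288) = −0.75 ln(0.711712)
  = −0.75 × (-0.340082) = 0.255062 substitutions/site.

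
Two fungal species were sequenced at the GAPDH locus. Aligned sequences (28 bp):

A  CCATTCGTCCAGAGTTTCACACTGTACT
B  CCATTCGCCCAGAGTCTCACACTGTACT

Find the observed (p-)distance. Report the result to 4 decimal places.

0.0714

The sequences differ at 2 of 28 positions (sites 8, 16).
p = 2/28 = 0.071428… ≈ 0.0714 (to 4 d.p.).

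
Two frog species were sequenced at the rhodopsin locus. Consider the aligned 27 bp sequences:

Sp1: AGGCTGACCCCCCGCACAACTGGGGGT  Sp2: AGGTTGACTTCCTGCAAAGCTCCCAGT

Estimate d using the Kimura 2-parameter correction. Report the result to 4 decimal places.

0.5368

Of 27 sites, 6 differences are transitions and 4 are transversions, so P = 6/27 ≈ 0.222222 and Q = 4/27 ≈ 0.148148.
Under the Kimura two-parameter model, d = −½ ln(1 − 2P − Q) − ¼ ln(1 − 2Q).
1 − 2P − Q = 0.407408, giving −½ ln(0.407408) = 0.448970.
1 − 2Q = 0.703704, giving −¼ ln(0.703704) = 0.087849.
d = 0.448970 + 0.087849 = 0.536819.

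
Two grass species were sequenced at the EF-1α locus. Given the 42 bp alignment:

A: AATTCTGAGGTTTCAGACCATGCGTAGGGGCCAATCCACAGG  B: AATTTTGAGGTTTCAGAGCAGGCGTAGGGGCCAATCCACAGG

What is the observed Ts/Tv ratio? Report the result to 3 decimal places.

0.500

Transitions are A↔G and C↔T; transversions are all other mismatches.
Transitions: 1. Transversions: 2.
R = 1/2 = 0.500.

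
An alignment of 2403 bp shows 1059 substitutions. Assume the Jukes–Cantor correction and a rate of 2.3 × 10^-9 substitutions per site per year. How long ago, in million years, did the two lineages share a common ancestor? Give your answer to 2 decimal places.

p = 1059/2403 ≈ 0.440699.
d = −(3/4) ln(1 − 4p/3) = −0.75 ln(1 − 0.587599) = −0.75 ln(0.412401)
  = −0.75 × (-0.885759) = 0.664319 substitutions/site.
Under a molecular clock d = 2μt, so t = d/(2μ) = 0.664319 / (2 × 2.3 × 10^-9) = 144.42 million years.

144.42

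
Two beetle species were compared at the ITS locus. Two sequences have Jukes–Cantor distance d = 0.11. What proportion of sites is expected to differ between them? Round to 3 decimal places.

p = (3/4)(1 − e^(−4d/3)) = 0.75 × (1 − e^(-0.146667)) = 0.75 × (1 − 0.863582) = 0.102314.

0.102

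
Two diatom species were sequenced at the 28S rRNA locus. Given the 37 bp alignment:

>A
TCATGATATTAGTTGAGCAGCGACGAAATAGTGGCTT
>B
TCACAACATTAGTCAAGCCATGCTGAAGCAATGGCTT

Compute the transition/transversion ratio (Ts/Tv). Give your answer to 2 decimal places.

5.50

Transitions are A↔G and C↔T; transversions are all other mismatches.
Transitions: 11. Transversions: 2.
R = 11/2 = 5.50.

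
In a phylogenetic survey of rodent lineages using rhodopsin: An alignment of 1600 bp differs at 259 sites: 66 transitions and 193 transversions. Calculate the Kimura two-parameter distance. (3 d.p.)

0.183

P = 66/1600 = 0.04125 and Q = 193/1600 = 0.120625.
Under the Kimura two-parameter model, d = −½ ln(1 − 2P − Q) − ¼ ln(1 − 2Q).
1 − 2P − Q = 0.796875, giving −½ ln(0.796875) = 0.113529.
1 − 2Q = 0.75875, giving −¼ ln(0.75875) = 0.069021.
d = 0.113529 + 0.069021 = 0.182550.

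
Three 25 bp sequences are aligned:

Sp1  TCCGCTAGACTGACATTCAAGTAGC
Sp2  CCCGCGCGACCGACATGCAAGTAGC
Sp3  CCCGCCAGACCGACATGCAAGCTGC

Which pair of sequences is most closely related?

Sp1–Sp2: 5/25 differ, p = 0.200, d = 0.233.
Sp1–Sp3: 6/25 differ, p = 0.240, d = 0.289.
Sp2–Sp3: 4/25 differ, p = 0.160, d = 0.180.
The smallest distance is between Sp2 and Sp3.

Sp2 and Sp3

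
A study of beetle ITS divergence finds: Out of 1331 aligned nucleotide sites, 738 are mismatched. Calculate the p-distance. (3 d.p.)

p = 738/1331 = 0.554470… ≈ 0.554 (to 3 d.p.).

0.554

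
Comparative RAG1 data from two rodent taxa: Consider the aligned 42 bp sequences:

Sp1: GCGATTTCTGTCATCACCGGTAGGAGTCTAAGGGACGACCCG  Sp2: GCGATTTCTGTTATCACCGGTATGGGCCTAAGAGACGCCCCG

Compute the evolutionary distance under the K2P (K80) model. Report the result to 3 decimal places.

Of 42 sites, 4 differences are transitions and 2 are transversions, so P = 4/42 ≈ 0.095238 and Q = 2/42 ≈ 0.047619.
Under the Kimura two-parameter model, d = −½ ln(1 − 2P − Q) − ¼ ln(1 − 2Q).
1 − 2P − Q = 0.761905, giving −½ ln(0.761905) = 0.135967.
1 − 2Q = 0.904762, giving −¼ ln(0.904762) = 0.025021.
d = 0.135967 + 0.025021 = 0.160988.

0.161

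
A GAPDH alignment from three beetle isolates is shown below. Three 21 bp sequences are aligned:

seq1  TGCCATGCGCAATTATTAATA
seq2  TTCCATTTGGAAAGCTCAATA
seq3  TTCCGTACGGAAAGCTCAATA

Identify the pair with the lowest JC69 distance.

seq2 and seq3

seq1–seq2: 8/21 differ, p = 0.381, d = 0.532.
seq1–seq3: 8/21 differ, p = 0.381, d = 0.532.
seq2–seq3: 3/21 differ, p = 0.143, d = 0.158.
The smallest distance is between seq2 and seq3.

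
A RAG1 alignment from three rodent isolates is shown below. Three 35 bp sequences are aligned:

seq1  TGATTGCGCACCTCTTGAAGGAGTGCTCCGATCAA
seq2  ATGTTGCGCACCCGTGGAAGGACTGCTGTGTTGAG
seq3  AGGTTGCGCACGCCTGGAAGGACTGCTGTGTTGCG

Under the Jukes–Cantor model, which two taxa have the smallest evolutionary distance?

seq1–seq2: 12/35 differ, p = 0.343, d = 0.458.
seq1–seq3: 12/35 differ, p = 0.343, d = 0.458.
seq2–seq3: 4/35 differ, p = 0.114, d = 0.124.
The smallest distance is between seq2 and seq3.

seq2 and seq3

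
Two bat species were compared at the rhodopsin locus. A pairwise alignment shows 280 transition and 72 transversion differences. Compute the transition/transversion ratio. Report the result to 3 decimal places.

3.889

R = 280/72 = 3.888888… ≈ 3.889 (to 3 d.p.).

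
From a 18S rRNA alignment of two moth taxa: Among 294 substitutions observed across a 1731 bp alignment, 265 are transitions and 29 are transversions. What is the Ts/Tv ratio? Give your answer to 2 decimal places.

9.14

R = 265/29 = 9.137931… ≈ 9.14 (to 2 d.p.).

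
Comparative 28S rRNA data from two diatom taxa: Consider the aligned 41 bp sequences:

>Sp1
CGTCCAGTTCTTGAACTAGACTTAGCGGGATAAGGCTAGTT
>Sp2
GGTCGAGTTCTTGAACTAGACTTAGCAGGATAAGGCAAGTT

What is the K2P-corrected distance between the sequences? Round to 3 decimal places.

Of 41 sites, 1 differences are transitions and 3 are transversions, so P = 1/41 ≈ 0.02439 and Q = 3/41 ≈ 0.073171.
Under the Kimura two-parameter model, d = −½ ln(1 − 2P − Q) − ¼ ln(1 − 2Q).
1 − 2P − Q = 0.878049, giving −½ ln(0.878049) = 0.065026.
1 − 2Q = 0.853658, giving −¼ ln(0.853658) = 0.039556.
d = 0.065026 + 0.039556 = 0.104582.

0.105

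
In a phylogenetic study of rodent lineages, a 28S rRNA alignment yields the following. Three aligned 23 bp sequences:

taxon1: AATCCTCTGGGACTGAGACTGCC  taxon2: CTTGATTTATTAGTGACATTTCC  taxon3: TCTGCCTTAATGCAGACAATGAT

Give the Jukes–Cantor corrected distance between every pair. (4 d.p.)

d(taxon1,taxon2) = 0.8922, d(taxon1,taxon3) = 1.2519, d(taxon2,taxon3) = 0.8922

taxon1–taxon2: 12/23 sites differ → p ≈ 0.521739, d = −0.75 ln(1 − 0.695652) = 0.892188 ≈ 0.8922.
taxon1–taxon3: 14/23 sites differ → p ≈ 0.608696, d = −0.75 ln(1 − 0.811595) = 1.251871 ≈ 1.2519.
taxon2–taxon3: 12/23 sites differ → p ≈ 0.521739, d = −0.75 ln(1 − 0.695652) = 0.892188 ≈ 0.8922.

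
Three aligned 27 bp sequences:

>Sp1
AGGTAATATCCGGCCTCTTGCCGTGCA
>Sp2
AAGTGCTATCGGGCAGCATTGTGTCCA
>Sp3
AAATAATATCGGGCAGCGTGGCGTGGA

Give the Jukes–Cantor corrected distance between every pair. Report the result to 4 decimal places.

d(Sp1,Sp2) = 0.5876, d(Sp1,Sp3) = 0.3770, d(Sp2,Sp3) = 0.3770

Sp1–Sp2: 11/27 sites differ → p ≈ 0.407407, d = −0.75 ln(1 − 0.543209) = 0.587647 ≈ 0.5876.
Sp1–Sp3: 8/27 sites differ → p ≈ 0.296296, d = −0.75 ln(1 − 0.395061) = 0.376971 ≈ 0.3770.
Sp2–Sp3: 8/27 sites differ → p ≈ 0.296296, d = −0.75 ln(1 − 0.395061) = 0.376971 ≈ 0.3770.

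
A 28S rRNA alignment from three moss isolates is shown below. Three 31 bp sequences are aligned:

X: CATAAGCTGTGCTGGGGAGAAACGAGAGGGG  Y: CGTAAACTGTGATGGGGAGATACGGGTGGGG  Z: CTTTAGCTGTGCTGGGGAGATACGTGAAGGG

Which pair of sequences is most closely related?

X and Z

X–Y: 6/31 differ, p = 0.194, d = 0.224.
X–Z: 5/31 differ, p = 0.161, d = 0.182.
Y–Z: 7/31 differ, p = 0.226, d = 0.269.
The smallest distance is between X and Z.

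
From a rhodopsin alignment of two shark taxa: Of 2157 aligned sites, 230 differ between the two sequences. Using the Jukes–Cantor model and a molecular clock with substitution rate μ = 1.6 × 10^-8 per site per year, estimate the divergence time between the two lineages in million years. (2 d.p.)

p = 230/2157 ≈ 0.10663.
d = −(3/4) ln(1 − 4p/3) = −0.75 ln(1 − 0.142173) = −0.75 ln(0.857827)
  = −0.75 × (-0.153353) = 0.115015 substitutions/site.
Under a molecular clock d = 2μt, so t = d/(2μ) = 0.115015 / (2 × 1.6 × 10^-8) = 3.59 million years.

3.59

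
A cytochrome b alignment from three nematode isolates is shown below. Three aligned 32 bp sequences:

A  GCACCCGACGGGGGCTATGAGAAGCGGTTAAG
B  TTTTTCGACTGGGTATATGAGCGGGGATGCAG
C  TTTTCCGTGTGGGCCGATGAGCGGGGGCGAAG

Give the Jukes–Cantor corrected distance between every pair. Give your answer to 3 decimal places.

A–B: 14/32 sites differ → p = 0.4375, d = −0.75 ln(1 − 0.583333) = 0.656601 ≈ 0.657.
A–C: 14/32 sites differ → p = 0.4375, d = −0.75 ln(1 − 0.583333) = 0.656601 ≈ 0.657.
B–C: 9/32 sites differ → p = 0.28125, d = −0.75 ln(1 − 0.375) = 0.352503 ≈ 0.353.

d(A,B) = 0.657, d(A,C) = 0.657, d(B,C) = 0.353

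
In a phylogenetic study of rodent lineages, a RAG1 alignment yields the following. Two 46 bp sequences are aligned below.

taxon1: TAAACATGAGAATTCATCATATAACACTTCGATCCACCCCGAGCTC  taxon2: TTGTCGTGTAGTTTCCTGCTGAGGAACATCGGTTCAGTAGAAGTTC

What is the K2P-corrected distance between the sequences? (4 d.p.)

Of 46 sites, 12 differences are transitions and 13 are transversions, so P = 12/46 ≈ 0.26087 and Q = 13/46 ≈ 0.282609.
Under the Kimura two-parameter model, d = −½ ln(1 − 2P − Q) − ¼ ln(1 − 2Q).
1 − 2P − Q = 0.195651, giving −½ ln(0.195651) = 0.815711.
1 − 2Q = 0.434782, giving −¼ ln(0.434782) = 0.208228.
d = 0.815711 + 0.208228 = 1.023939.

1.0239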